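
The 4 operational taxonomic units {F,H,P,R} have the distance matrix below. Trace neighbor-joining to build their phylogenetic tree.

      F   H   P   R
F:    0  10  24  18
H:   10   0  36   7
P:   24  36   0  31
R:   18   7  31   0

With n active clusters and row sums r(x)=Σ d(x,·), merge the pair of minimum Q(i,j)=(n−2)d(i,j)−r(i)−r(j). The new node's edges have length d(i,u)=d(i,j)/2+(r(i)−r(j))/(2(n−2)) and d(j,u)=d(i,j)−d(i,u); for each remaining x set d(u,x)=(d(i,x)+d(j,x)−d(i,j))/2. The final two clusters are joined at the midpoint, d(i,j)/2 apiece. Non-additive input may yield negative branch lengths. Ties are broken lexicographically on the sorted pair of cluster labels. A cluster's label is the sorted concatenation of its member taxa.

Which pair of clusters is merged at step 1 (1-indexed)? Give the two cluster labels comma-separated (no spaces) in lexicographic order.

iteration 1: select F,P (d=24, Q=-95); attach at lengths (9/4, 87/4); label the merged cluster FP
  updated: d(FP,H)=11, d(FP,R)=25/2
iteration 2: select FP,H (d=11, Q=-61/2); attach at lengths (33/4, 11/4); label the merged cluster FHP
  updated: d(FHP,R)=17/4
iteration 3: select FHP,R (d=17/4); attach at lengths (17/8, 17/8); label the merged cluster FHPR
final tree: (((F:9/4,P:87/4):33/4,H:11/4):17/8,R:17/8)
total length: 157/4

F,P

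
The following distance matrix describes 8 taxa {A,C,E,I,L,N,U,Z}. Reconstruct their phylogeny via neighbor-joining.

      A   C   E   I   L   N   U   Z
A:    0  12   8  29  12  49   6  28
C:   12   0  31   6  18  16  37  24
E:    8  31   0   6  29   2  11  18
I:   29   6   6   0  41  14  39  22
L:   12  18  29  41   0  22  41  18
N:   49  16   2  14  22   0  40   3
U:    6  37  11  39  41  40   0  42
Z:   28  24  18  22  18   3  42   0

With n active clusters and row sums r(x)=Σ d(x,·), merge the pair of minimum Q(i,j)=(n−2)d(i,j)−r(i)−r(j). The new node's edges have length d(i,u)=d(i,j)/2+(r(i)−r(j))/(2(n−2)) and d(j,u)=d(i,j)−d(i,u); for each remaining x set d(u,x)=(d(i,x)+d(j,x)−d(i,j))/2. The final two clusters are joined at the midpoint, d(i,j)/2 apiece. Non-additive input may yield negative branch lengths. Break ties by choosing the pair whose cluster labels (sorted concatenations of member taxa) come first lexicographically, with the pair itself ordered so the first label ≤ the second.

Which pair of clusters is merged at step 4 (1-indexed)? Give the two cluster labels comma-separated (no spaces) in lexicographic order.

step 1: merge (A,U) at d=6, Q=-324; branch lengths A→-3, U→9; new cluster AU
  updated: d(AU,C)=43/2, d(AU,E)=13/2, d(AU,I)=31, d(AU,L)=47/2, d(AU,N)=83/2, d(AU,Z)=32
step 2: merge (AU,E) at d=13/2, Q=-216; branch lengths AU→48/5, E→-31/10; new cluster AEU
  updated: d(AEU,C)=23, d(AEU,I)=61/4, d(AEU,L)=23, d(AEU,N)=37/2, d(AEU,Z)=87/4
step 3: merge (C,I) at d=6, Q=-645/4; branch lengths C→51/32, I→141/32; new cluster CI
  updated: d(AEU,CI)=129/8, d(CI,L)=53/2, d(CI,N)=12, d(CI,Z)=20
step 4: merge (N,Z) at d=3, Q=-437/4; branch lengths N→7/24, Z→65/24; new cluster NZ
  updated: d(AEU,NZ)=149/8, d(CI,NZ)=29/2, d(L,NZ)=37/2
step 5: merge (AEU,CI) at d=129/8, Q=-661/8; branch lengths AEU→263/32, CI→253/32; new cluster ACEIU
  updated: d(ACEIU,L)=267/16, d(ACEIU,NZ)=17/2
step 6: merge (ACEIU,L) at d=267/16, Q=-699/16; branch lengths ACEIU→107/32, L→427/32; new cluster ACEILU
  updated: d(ACEILU,NZ)=165/32
step 7: merge (ACEILU,NZ) at d=165/32; branch lengths ACEILU→165/64, NZ→165/64; new cluster ACEILNUZ
final tree: (((((A:-3,U:9):48/5,E:-31/10):263/32,(C:51/32,I:141/32):253/32):107/32,L:427/32):165/64,(N:7/24,Z:65/24):165/64)
total length: 1903/32

N,Z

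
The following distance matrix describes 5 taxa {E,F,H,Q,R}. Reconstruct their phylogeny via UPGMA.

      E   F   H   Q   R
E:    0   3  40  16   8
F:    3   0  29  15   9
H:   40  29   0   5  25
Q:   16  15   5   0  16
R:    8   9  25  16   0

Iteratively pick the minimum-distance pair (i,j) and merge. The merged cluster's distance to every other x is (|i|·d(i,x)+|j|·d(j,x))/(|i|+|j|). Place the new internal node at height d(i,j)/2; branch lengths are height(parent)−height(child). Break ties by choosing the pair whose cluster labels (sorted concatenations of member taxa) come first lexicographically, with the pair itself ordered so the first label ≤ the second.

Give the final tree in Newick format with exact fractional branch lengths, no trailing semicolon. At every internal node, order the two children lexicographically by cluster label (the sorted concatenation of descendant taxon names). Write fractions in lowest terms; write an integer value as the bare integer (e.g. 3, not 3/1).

step 1: merge (E,F) at d=3; branch lengths E→3/2, F→3/2; new cluster EF
  updated: d(EF,H)=69/2, d(EF,Q)=31/2, d(EF,R)=17/2
step 2: merge (H,Q) at d=5; branch lengths H→5/2, Q→5/2; new cluster HQ
  updated: d(EF,HQ)=25, d(HQ,R)=41/2
step 3: merge (EF,R) at d=17/2; branch lengths EF→11/4, R→17/4; new cluster EFR
  updated: d(EFR,HQ)=47/2
step 4: merge (EFR,HQ) at d=47/2; branch lengths EFR→15/2, HQ→37/4; new cluster EFHQR
final tree: (((E:3/2,F:3/2):11/4,R:17/4):15/2,(H:5/2,Q:5/2):37/4)
total length: 127/4

(((E:3/2,F:3/2):11/4,R:17/4):15/2,(H:5/2,Q:5/2):37/4)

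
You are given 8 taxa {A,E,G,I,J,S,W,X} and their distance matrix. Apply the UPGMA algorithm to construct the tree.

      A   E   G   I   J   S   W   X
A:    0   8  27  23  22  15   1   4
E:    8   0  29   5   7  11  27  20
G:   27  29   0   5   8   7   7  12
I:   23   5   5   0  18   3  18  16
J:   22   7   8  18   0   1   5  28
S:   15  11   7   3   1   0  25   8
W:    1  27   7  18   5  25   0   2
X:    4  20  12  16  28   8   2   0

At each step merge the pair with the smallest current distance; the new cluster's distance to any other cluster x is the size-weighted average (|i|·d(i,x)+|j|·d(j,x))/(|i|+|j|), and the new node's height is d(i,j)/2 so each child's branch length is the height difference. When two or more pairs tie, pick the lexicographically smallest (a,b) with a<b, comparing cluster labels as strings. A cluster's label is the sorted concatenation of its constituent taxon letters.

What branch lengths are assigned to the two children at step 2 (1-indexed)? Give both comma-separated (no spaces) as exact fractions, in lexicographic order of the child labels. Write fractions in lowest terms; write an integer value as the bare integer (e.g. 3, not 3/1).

1. join A+W (d=1) ⇒ AW; edges |A|=1/2, |W|=1/2
  updated: d(AW,E)=35/2, d(AW,G)=17, d(AW,I)=41/2, d(AW,J)=27/2, d(AW,S)=20, d(AW,X)=3
2. join J+S (d=1) ⇒ JS; edges |J|=1/2, |S|=1/2
  updated: d(AW,JS)=67/4, d(E,JS)=9, d(G,JS)=15/2, d(I,JS)=21/2, d(JS,X)=18
3. join AW+X (d=3) ⇒ AWX; edges |AW|=1, |X|=3/2
  updated: d(AWX,E)=55/3, d(AWX,G)=46/3, d(AWX,I)=19, d(AWX,JS)=103/6
4. join E+I (d=5) ⇒ EI; edges |E|=5/2, |I|=5/2
  updated: d(AWX,EI)=56/3, d(EI,G)=17, d(EI,JS)=39/4
5. join G+JS (d=15/2) ⇒ GJS; edges |G|=15/4, |JS|=13/4
  updated: d(AWX,GJS)=149/9, d(EI,GJS)=73/6
6. join EI+GJS (d=73/6) ⇒ EGIJS; edges |EI|=43/12, |GJS|=7/3
  updated: d(AWX,EGIJS)=87/5
7. join AWX+EGIJS (d=87/5) ⇒ AEGIJSWX; edges |AWX|=36/5, |EGIJS|=157/60
final tree: (((A:1/2,W:1/2):1,X:3/2):36/5,((E:5/2,I:5/2):43/12,(G:15/4,(J:1/2,S:1/2):13/4):7/3):157/60)
total length: 967/30

1/2,1/2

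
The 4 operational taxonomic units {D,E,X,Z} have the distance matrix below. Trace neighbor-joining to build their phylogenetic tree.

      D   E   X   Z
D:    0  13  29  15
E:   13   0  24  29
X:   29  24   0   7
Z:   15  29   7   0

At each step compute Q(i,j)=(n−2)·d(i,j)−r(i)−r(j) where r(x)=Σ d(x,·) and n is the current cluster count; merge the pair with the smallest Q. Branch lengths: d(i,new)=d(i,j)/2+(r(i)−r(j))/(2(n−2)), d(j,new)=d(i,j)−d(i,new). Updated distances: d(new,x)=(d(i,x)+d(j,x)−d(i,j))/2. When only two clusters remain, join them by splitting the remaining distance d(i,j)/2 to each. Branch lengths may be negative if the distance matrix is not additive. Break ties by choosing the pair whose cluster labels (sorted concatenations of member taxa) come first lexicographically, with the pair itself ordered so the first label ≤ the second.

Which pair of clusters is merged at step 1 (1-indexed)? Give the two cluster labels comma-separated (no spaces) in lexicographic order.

step 1: merge (D,E) at d=13, Q=-97; branch lengths D→17/4, E→35/4; new cluster DE
  updated: d(DE,X)=20, d(DE,Z)=31/2
step 2: merge (DE,X) at d=20, Q=-85/2; branch lengths DE→57/4, X→23/4; new cluster DEX
  updated: d(DEX,Z)=5/4
step 3: merge (DEX,Z) at d=5/4; branch lengths DEX→5/8, Z→5/8; new cluster DEXZ
final tree: (((D:17/4,E:35/4):57/4,X:23/4):5/8,Z:5/8)
total length: 137/4

D,E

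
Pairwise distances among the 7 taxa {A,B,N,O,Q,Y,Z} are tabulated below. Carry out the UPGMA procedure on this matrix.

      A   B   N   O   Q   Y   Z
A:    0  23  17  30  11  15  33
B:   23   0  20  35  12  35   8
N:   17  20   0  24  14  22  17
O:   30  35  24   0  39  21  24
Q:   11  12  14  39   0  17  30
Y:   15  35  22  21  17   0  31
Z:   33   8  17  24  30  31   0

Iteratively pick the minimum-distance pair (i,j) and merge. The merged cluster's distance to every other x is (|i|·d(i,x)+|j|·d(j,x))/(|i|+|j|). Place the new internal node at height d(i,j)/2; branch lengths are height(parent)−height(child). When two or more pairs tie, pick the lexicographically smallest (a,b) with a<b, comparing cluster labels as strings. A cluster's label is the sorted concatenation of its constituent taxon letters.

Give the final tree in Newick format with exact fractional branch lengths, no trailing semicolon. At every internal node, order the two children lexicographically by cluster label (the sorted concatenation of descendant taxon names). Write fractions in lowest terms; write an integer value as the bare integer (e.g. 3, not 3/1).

(((((A:11/2,Q:11/2):9/4,N:31/4):5/4,Y:9):57/16,(B:4,Z:4):137/16):89/48,O:173/12)

step 1: merge (B,Z) at d=8; branch lengths B→4, Z→4; new cluster BZ
  updated: d(A,BZ)=28, d(BZ,N)=37/2, d(BZ,O)=59/2, d(BZ,Q)=21, d(BZ,Y)=33
step 2: merge (A,Q) at d=11; branch lengths A→11/2, Q→11/2; new cluster AQ
  updated: d(AQ,BZ)=49/2, d(AQ,N)=31/2, d(AQ,O)=69/2, d(AQ,Y)=16
step 3: merge (AQ,N) at d=31/2; branch lengths AQ→9/4, N→31/4; new cluster ANQ
  updated: d(ANQ,BZ)=45/2, d(ANQ,O)=31, d(ANQ,Y)=18
step 4: merge (ANQ,Y) at d=18; branch lengths ANQ→5/4, Y→9; new cluster ANQY
  updated: d(ANQY,BZ)=201/8, d(ANQY,O)=57/2
step 5: merge (ANQY,BZ) at d=201/8; branch lengths ANQY→57/16, BZ→137/16; new cluster ABNQYZ
  updated: d(ABNQYZ,O)=173/6
step 6: merge (ABNQYZ,O) at d=173/6; branch lengths ABNQYZ→89/48, O→173/12; new cluster ABNOQYZ
final tree: (((((A:11/2,Q:11/2):9/4,N:31/4):5/4,Y:9):57/16,(B:4,Z:4):137/16):89/48,O:173/12)
total length: 3247/48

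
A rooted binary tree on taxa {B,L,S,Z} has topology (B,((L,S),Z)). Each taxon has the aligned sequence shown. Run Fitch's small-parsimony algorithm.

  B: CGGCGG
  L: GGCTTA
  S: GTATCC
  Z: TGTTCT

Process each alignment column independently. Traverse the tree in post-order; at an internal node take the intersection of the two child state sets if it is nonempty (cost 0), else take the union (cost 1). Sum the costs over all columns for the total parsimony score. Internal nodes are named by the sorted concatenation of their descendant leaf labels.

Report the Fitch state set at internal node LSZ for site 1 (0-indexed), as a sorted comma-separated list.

[col 0] LS: children L:{G}, S:{G} ∩→ {G}; cost 0
[col 0] LSZ: children LS:{G}, Z:{T} ∪→ {G,T}; cost 1
[col 0] BLSZ: children B:{C}, LSZ:{G,T} ∪→ {C,G,T}; cost 1
[col 1] LS: children L:{G}, S:{T} ∪→ {G,T}; cost 1
[col 1] LSZ: children LS:{G,T}, Z:{G} ∩→ {G}; cost 0
[col 1] BLSZ: children B:{G}, LSZ:{G} ∩→ {G}; cost 0
[col 2] LS: children L:{C}, S:{A} ∪→ {A,C}; cost 1
[col 2] LSZ: children LS:{A,C}, Z:{T} ∪→ {A,C,T}; cost 1
[col 2] BLSZ: children B:{G}, LSZ:{A,C,T} ∪→ {A,C,G,T}; cost 1
[col 3] LS: children L:{T}, S:{T} ∩→ {T}; cost 0
[col 3] LSZ: children LS:{T}, Z:{T} ∩→ {T}; cost 0
[col 3] BLSZ: children B:{C}, LSZ:{T} ∪→ {C,T}; cost 1
[col 4] LS: children L:{T}, S:{C} ∪→ {C,T}; cost 1
[col 4] LSZ: children LS:{C,T}, Z:{C} ∩→ {C}; cost 0
[col 4] BLSZ: children B:{G}, LSZ:{C} ∪→ {C,G}; cost 1
[col 5] LS: children L:{A}, S:{C} ∪→ {A,C}; cost 1
[col 5] LSZ: children LS:{A,C}, Z:{T} ∪→ {A,C,T}; cost 1
[col 5] BLSZ: children B:{G}, LSZ:{A,C,T} ∪→ {A,C,G,T}; cost 1
per-site changes: [2, 1, 3, 1, 2, 3]; total = 12

G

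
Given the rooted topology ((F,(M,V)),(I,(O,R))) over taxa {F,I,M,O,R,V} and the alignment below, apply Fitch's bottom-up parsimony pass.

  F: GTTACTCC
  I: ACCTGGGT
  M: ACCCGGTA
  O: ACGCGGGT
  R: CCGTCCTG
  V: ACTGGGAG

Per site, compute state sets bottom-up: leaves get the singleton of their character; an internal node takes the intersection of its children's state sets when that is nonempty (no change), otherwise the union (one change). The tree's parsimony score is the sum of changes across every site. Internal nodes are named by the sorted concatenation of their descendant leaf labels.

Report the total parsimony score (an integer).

22

[col 0] MV: children M:{A}, V:{A} ∩→ {A}; cost 0
[col 0] FMV: children F:{G}, MV:{A} ∪→ {A,G}; cost 1
[col 0] OR: children O:{A}, R:{C} ∪→ {A,C}; cost 1
[col 0] IOR: children I:{A}, OR:{A,C} ∩→ {A}; cost 0
[col 0] FIMORV: children FMV:{A,G}, IOR:{A} ∩→ {A}; cost 0
[col 1] MV: children M:{C}, V:{C} ∩→ {C}; cost 0
[col 1] FMV: children F:{T}, MV:{C} ∪→ {C,T}; cost 1
[col 1] OR: children O:{C}, R:{C} ∩→ {C}; cost 0
[col 1] IOR: children I:{C}, OR:{C} ∩→ {C}; cost 0
[col 1] FIMORV: children FMV:{C,T}, IOR:{C} ∩→ {C}; cost 0
[col 2] MV: children M:{C}, V:{T} ∪→ {C,T}; cost 1
[col 2] FMV: children F:{T}, MV:{C,T} ∩→ {T}; cost 0
[col 2] OR: children O:{G}, R:{G} ∩→ {G}; cost 0
[col 2] IOR: children I:{C}, OR:{G} ∪→ {C,G}; cost 1
[col 2] FIMORV: children FMV:{T}, IOR:{C,G} ∪→ {C,G,T}; cost 1
[col 3] MV: children M:{C}, V:{G} ∪→ {C,G}; cost 1
[col 3] FMV: children F:{A}, MV:{C,G} ∪→ {A,C,G}; cost 1
[col 3] OR: children O:{C}, R:{T} ∪→ {C,T}; cost 1
[col 3] IOR: children I:{T}, OR:{C,T} ∩→ {T}; cost 0
[col 3] FIMORV: children FMV:{A,C,G}, IOR:{T} ∪→ {A,C,G,T}; cost 1
[col 4] MV: children M:{G}, V:{G} ∩→ {G}; cost 0
[col 4] FMV: children F:{C}, MV:{G} ∪→ {C,G}; cost 1
[col 4] OR: children O:{G}, R:{C} ∪→ {C,G}; cost 1
[col 4] IOR: children I:{G}, OR:{C,G} ∩→ {G}; cost 0
[col 4] FIMORV: children FMV:{C,G}, IOR:{G} ∩→ {G}; cost 0
[col 5] MV: children M:{G}, V:{G} ∩→ {G}; cost 0
[col 5] FMV: children F:{T}, MV:{G} ∪→ {G,T}; cost 1
[col 5] OR: children O:{G}, R:{C} ∪→ {C,G}; cost 1
[col 5] IOR: children I:{G}, OR:{C,G} ∩→ {G}; cost 0
[col 5] FIMORV: children FMV:{G,T}, IOR:{G} ∩→ {G}; cost 0
[col 6] MV: children M:{T}, V:{A} ∪→ {A,T}; cost 1
[col 6] FMV: children F:{C}, MV:{A,T} ∪→ {A,C,T}; cost 1
[col 6] OR: children O:{G}, R:{T} ∪→ {G,T}; cost 1
[col 6] IOR: children I:{G}, OR:{G,T} ∩→ {G}; cost 0
[col 6] FIMORV: children FMV:{A,C,T}, IOR:{G} ∪→ {A,C,G,T}; cost 1
[col 7] MV: children M:{A}, V:{G} ∪→ {A,G}; cost 1
[col 7] FMV: children F:{C}, MV:{A,G} ∪→ {A,C,G}; cost 1
[col 7] OR: children O:{T}, R:{G} ∪→ {G,T}; cost 1
[col 7] IOR: children I:{T}, OR:{G,T} ∩→ {T}; cost 0
[col 7] FIMORV: children FMV:{A,C,G}, IOR:{T} ∪→ {A,C,G,T}; cost 1
per-site changes: [2, 1, 3, 4, 2, 2, 4, 4]; total = 22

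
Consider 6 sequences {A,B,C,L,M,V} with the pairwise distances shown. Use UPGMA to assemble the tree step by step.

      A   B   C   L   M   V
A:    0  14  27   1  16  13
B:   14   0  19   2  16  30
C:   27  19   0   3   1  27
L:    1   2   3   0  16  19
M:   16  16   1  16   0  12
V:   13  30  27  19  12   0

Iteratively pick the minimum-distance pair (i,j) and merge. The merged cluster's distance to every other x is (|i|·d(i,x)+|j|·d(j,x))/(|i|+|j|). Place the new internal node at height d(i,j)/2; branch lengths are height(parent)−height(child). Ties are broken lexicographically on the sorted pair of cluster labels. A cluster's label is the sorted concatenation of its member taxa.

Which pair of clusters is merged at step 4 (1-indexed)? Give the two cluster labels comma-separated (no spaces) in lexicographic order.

ABL,CM

iteration 1: select A,L (d=1); attach at lengths (1/2, 1/2); label the merged cluster AL
  updated: d(AL,B)=8, d(AL,C)=15, d(AL,M)=16, d(AL,V)=16
iteration 2: select C,M (d=1); attach at lengths (1/2, 1/2); label the merged cluster CM
  updated: d(AL,CM)=31/2, d(B,CM)=35/2, d(CM,V)=39/2
iteration 3: select AL,B (d=8); attach at lengths (7/2, 4); label the merged cluster ABL
  updated: d(ABL,CM)=97/6, d(ABL,V)=62/3
iteration 4: select ABL,CM (d=97/6); attach at lengths (49/12, 91/12); label the merged cluster ABCLM
  updated: d(ABCLM,V)=101/5
iteration 5: select ABCLM,V (d=101/5); attach at lengths (121/60, 101/10); label the merged cluster ABCLMV
final tree: ((((A:1/2,L:1/2):7/2,B:4):49/12,(C:1/2,M:1/2):91/12):121/60,V:101/10)
total length: 1997/60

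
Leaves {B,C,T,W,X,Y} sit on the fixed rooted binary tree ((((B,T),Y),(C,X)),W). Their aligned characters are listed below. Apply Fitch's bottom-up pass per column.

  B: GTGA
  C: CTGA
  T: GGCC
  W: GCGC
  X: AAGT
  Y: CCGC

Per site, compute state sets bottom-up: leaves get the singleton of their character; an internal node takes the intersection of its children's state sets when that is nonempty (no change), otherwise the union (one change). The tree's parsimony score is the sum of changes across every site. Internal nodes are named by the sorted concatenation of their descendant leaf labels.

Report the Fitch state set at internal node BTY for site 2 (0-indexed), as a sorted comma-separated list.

[col 0] BT: children B:{G}, T:{G} ∩→ {G}; cost 0
[col 0] BTY: children BT:{G}, Y:{C} ∪→ {C,G}; cost 1
[col 0] CX: children C:{C}, X:{A} ∪→ {A,C}; cost 1
[col 0] BCTXY: children BTY:{C,G}, CX:{A,C} ∩→ {C}; cost 0
[col 0] BCTWXY: children BCTXY:{C}, W:{G} ∪→ {C,G}; cost 1
[col 1] BT: children B:{T}, T:{G} ∪→ {G,T}; cost 1
[col 1] BTY: children BT:{G,T}, Y:{C} ∪→ {C,G,T}; cost 1
[col 1] CX: children C:{T}, X:{A} ∪→ {A,T}; cost 1
[col 1] BCTXY: children BTY:{C,G,T}, CX:{A,T} ∩→ {T}; cost 0
[col 1] BCTWXY: children BCTXY:{T}, W:{C} ∪→ {C,T}; cost 1
[col 2] BT: children B:{G}, T:{C} ∪→ {C,G}; cost 1
[col 2] BTY: children BT:{C,G}, Y:{G} ∩→ {G}; cost 0
[col 2] CX: children C:{G}, X:{G} ∩→ {G}; cost 0
[col 2] BCTXY: children BTY:{G}, CX:{G} ∩→ {G}; cost 0
[col 2] BCTWXY: children BCTXY:{G}, W:{G} ∩→ {G}; cost 0
[col 3] BT: children B:{A}, T:{C} ∪→ {A,C}; cost 1
[col 3] BTY: children BT:{A,C}, Y:{C} ∩→ {C}; cost 0
[col 3] CX: children C:{A}, X:{T} ∪→ {A,T}; cost 1
[col 3] BCTXY: children BTY:{C}, CX:{A,T} ∪→ {A,C,T}; cost 1
[col 3] BCTWXY: children BCTXY:{A,C,T}, W:{C} ∩→ {C}; cost 0
per-site changes: [3, 4, 1, 3]; total = 11

G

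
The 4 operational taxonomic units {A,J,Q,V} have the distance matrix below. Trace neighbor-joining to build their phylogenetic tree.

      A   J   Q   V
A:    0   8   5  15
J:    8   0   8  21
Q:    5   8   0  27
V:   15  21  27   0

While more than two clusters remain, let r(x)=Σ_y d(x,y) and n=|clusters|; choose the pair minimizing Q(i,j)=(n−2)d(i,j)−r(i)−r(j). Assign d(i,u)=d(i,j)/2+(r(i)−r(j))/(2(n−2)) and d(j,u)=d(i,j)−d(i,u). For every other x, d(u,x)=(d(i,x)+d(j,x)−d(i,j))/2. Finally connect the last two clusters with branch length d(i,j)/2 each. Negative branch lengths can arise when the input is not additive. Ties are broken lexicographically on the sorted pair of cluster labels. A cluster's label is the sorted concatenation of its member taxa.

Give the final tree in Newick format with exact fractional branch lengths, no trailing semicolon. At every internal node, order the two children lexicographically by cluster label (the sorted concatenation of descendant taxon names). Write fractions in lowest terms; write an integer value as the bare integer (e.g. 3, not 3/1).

(((A:-5/4,V:65/4):15/4,J:13/4):19/8,Q:19/8)

iteration 1: select A,V (d=15, Q=-61); attach at lengths (-5/4, 65/4); label the merged cluster AV
  updated: d(AV,J)=7, d(AV,Q)=17/2
iteration 2: select AV,J (d=7, Q=-47/2); attach at lengths (15/4, 13/4); label the merged cluster AJV
  updated: d(AJV,Q)=19/4
iteration 3: select AJV,Q (d=19/4); attach at lengths (19/8, 19/8); label the merged cluster AJQV
final tree: (((A:-5/4,V:65/4):15/4,J:13/4):19/8,Q:19/8)
total length: 107/4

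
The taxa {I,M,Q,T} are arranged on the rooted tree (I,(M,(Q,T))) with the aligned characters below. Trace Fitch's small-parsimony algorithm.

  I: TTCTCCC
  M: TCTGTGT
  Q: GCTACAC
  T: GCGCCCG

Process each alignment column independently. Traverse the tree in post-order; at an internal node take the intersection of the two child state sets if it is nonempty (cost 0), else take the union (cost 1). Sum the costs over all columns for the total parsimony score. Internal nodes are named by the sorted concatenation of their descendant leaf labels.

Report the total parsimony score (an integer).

[col 0] QT: children Q:{G}, T:{G} ∩→ {G}; cost 0
[col 0] MQT: children M:{T}, QT:{G} ∪→ {G,T}; cost 1
[col 0] IMQT: children I:{T}, MQT:{G,T} ∩→ {T}; cost 0
[col 1] QT: children Q:{C}, T:{C} ∩→ {C}; cost 0
[col 1] MQT: children M:{C}, QT:{C} ∩→ {C}; cost 0
[col 1] IMQT: children I:{T}, MQT:{C} ∪→ {C,T}; cost 1
[col 2] QT: children Q:{T}, T:{G} ∪→ {G,T}; cost 1
[col 2] MQT: children M:{T}, QT:{G,T} ∩→ {T}; cost 0
[col 2] IMQT: children I:{C}, MQT:{T} ∪→ {C,T}; cost 1
[col 3] QT: children Q:{A}, T:{C} ∪→ {A,C}; cost 1
[col 3] MQT: children M:{G}, QT:{A,C} ∪→ {A,C,G}; cost 1
[col 3] IMQT: children I:{T}, MQT:{A,C,G} ∪→ {A,C,G,T}; cost 1
[col 4] QT: children Q:{C}, T:{C} ∩→ {C}; cost 0
[col 4] MQT: children M:{T}, QT:{C} ∪→ {C,T}; cost 1
[col 4] IMQT: children I:{C}, MQT:{C,T} ∩→ {C}; cost 0
[col 5] QT: children Q:{A}, T:{C} ∪→ {A,C}; cost 1
[col 5] MQT: children M:{G}, QT:{A,C} ∪→ {A,C,G}; cost 1
[col 5] IMQT: children I:{C}, MQT:{A,C,G} ∩→ {C}; cost 0
[col 6] QT: children Q:{C}, T:{G} ∪→ {C,G}; cost 1
[col 6] MQT: children M:{T}, QT:{C,G} ∪→ {C,G,T}; cost 1
[col 6] IMQT: children I:{C}, MQT:{C,G,T} ∩→ {C}; cost 0
per-site changes: [1, 1, 2, 3, 1, 2, 2]; total = 12

12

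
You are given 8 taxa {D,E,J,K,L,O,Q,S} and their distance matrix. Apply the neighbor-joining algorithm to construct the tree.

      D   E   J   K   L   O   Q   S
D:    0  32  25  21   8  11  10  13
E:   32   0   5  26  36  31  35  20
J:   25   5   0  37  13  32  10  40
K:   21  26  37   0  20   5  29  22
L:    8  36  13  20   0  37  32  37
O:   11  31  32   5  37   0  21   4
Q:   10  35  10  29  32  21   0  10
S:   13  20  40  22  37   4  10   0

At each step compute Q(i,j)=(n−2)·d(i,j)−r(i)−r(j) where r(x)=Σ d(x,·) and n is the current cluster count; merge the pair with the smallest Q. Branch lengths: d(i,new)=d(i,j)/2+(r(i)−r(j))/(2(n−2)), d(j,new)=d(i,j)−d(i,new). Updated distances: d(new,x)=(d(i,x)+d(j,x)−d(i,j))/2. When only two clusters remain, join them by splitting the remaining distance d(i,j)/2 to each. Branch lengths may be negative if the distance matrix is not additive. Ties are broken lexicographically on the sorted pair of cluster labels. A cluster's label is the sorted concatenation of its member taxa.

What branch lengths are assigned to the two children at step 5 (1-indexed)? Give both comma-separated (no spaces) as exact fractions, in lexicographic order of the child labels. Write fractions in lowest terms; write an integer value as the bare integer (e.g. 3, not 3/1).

step 1: merge (E,J) at d=5, Q=-317; branch lengths E→53/12, J→7/12; new cluster EJ
  updated: d(D,EJ)=26, d(EJ,K)=29, d(EJ,L)=22, d(EJ,O)=29, d(EJ,Q)=20, d(EJ,S)=55/2
step 2: merge (K,O) at d=5, Q=-208; branch lengths K→22/5, O→3/5; new cluster KO
  updated: d(D,KO)=27/2, d(EJ,KO)=53/2, d(KO,L)=26, d(KO,Q)=45/2, d(KO,S)=21/2
step 3: merge (D,L) at d=8, Q=-327/2; branch lengths D→-45/16, L→173/16; new cluster DL
  updated: d(DL,EJ)=20, d(DL,KO)=63/4, d(DL,Q)=17, d(DL,S)=21
step 4: merge (KO,S) at d=21/2, Q=-451/4; branch lengths KO→151/24, S→101/24; new cluster KOS
  updated: d(DL,KOS)=105/8, d(EJ,KOS)=87/4, d(KOS,Q)=11
step 5: merge (DL,EJ) at d=20, Q=-575/8; branch lengths DL→227/32, EJ→413/32; new cluster DEJL
  updated: d(DEJL,KOS)=119/16, d(DEJL,Q)=17/2
step 6: merge (DEJL,KOS) at d=119/16, Q=-431/16; branch lengths DEJL→79/32, KOS→159/32; new cluster DEJKLOS
  updated: d(DEJKLOS,Q)=193/32
step 7: merge (DEJKLOS,Q) at d=193/32; branch lengths DEJKLOS→193/64, Q→193/64; new cluster DEJKLOQS
final tree: ((((D:-45/16,L:173/16):227/32,(E:53/12,J:7/12):413/32):79/32,((K:22/5,O:3/5):151/24,S:101/24):159/32):193/64,Q:193/64)
total length: 1983/32

227/32,413/32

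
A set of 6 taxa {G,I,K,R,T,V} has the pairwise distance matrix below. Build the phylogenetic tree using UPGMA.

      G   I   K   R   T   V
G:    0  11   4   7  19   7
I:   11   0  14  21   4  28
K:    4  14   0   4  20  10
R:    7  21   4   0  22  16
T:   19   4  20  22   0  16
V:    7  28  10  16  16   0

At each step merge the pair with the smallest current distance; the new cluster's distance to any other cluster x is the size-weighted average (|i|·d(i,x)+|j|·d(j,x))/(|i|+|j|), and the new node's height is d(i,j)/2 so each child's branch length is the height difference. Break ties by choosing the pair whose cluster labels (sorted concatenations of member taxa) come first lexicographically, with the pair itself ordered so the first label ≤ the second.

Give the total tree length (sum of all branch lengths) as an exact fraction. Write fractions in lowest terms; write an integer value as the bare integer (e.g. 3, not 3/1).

iteration 1: select G,K (d=4); attach at lengths (2, 2); label the merged cluster GK
  updated: d(GK,I)=25/2, d(GK,R)=11/2, d(GK,T)=39/2, d(GK,V)=17/2
iteration 2: select I,T (d=4); attach at lengths (2, 2); label the merged cluster IT
  updated: d(GK,IT)=16, d(IT,R)=43/2, d(IT,V)=22
iteration 3: select GK,R (d=11/2); attach at lengths (3/4, 11/4); label the merged cluster GKR
  updated: d(GKR,IT)=107/6, d(GKR,V)=11
iteration 4: select GKR,V (d=11); attach at lengths (11/4, 11/2); label the merged cluster GKRV
  updated: d(GKRV,IT)=151/8
iteration 5: select GKRV,IT (d=151/8); attach at lengths (63/16, 119/16); label the merged cluster GIKRTV
final tree: ((((G:2,K:2):3/4,R:11/4):11/4,V:11/2):63/16,(I:2,T:2):119/16)
total length: 249/8

249/8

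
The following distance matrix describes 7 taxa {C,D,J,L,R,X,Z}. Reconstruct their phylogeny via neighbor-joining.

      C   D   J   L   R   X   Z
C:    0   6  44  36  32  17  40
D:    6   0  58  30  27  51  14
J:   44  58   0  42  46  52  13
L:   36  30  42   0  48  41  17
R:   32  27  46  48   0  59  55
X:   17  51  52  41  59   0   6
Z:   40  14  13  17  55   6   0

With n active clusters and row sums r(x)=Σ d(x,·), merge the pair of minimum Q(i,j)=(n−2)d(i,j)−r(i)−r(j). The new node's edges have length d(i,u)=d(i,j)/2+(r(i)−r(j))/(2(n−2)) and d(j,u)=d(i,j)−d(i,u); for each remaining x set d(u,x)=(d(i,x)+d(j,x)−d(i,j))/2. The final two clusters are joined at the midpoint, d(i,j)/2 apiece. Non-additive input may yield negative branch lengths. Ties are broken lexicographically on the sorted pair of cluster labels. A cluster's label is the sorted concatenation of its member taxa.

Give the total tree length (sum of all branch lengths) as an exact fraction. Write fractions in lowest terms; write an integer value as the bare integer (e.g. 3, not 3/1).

step 1: merge (X,Z) at d=6, Q=-341; branch lengths X→111/10, Z→-51/10; new cluster XZ
  updated: d(C,XZ)=51/2, d(D,XZ)=59/2, d(J,XZ)=59/2, d(L,XZ)=26, d(R,XZ)=54
step 2: merge (C,D) at d=6, Q=-270; branch lengths C→17/8, D→31/8; new cluster CD
  updated: d(CD,J)=48, d(CD,L)=30, d(CD,R)=53/2, d(CD,XZ)=49/2
step 3: merge (CD,R) at d=53/2, Q=-224; branch lengths CD→17/3, R→125/6; new cluster CDR
  updated: d(CDR,J)=135/4, d(CDR,L)=103/4, d(CDR,XZ)=26
step 4: merge (CDR,L) at d=103/4, Q=-511/4; branch lengths CDR→173/16, L→239/16; new cluster CDLR
  updated: d(CDLR,J)=25, d(CDLR,XZ)=105/8
step 5: merge (CDLR,J) at d=25, Q=-541/8; branch lengths CDLR→69/16, J→331/16; new cluster CDJLR
  updated: d(CDJLR,XZ)=141/16
step 6: merge (CDJLR,XZ) at d=141/16; branch lengths CDJLR→141/32, XZ→141/32; new cluster CDJLRXZ
final tree: (((((C:17/8,D:31/8):17/3,R:125/6):173/16,L:239/16):69/16,J:331/16):141/32,(X:111/10,Z:-51/10):141/32)
total length: 1569/16

1569/16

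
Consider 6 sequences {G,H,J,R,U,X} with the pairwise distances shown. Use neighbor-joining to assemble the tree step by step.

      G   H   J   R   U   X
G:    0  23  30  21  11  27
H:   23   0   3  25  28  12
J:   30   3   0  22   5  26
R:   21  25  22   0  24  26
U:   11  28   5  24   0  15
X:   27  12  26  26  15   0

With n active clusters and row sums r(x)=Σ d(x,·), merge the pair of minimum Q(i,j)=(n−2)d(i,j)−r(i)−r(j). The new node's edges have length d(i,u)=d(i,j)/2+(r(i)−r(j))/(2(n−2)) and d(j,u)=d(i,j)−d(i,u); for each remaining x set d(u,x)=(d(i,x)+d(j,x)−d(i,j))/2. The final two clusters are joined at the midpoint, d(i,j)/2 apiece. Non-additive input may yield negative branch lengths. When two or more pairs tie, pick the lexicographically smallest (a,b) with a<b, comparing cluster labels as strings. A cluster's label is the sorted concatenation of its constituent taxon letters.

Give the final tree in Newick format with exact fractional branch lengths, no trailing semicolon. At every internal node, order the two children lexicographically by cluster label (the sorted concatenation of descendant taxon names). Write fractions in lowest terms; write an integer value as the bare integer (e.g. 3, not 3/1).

step 1: merge (H,J) at d=3, Q=-165; branch lengths H→17/8, J→7/8; new cluster HJ
  updated: d(G,HJ)=25, d(HJ,R)=22, d(HJ,U)=15, d(HJ,X)=35/2
step 2: merge (G,U) at d=11, Q=-116; branch lengths G→26/3, U→7/3; new cluster GU
  updated: d(GU,HJ)=29/2, d(GU,R)=17, d(GU,X)=31/2
step 3: merge (GU,R) at d=17, Q=-78; branch lengths GU→4, R→13; new cluster GRU
  updated: d(GRU,HJ)=39/4, d(GRU,X)=49/4
step 4: merge (GRU,HJ) at d=39/4, Q=-79/2; branch lengths GRU→9/4, HJ→15/2; new cluster GHJRU
  updated: d(GHJRU,X)=10
step 5: merge (GHJRU,X) at d=10; branch lengths GHJRU→5, X→5; new cluster GHJRUX
final tree: ((((G:26/3,U:7/3):4,R:13):9/4,(H:17/8,J:7/8):15/2):5,X:5)
total length: 203/4

((((G:26/3,U:7/3):4,R:13):9/4,(H:17/8,J:7/8):15/2):5,X:5)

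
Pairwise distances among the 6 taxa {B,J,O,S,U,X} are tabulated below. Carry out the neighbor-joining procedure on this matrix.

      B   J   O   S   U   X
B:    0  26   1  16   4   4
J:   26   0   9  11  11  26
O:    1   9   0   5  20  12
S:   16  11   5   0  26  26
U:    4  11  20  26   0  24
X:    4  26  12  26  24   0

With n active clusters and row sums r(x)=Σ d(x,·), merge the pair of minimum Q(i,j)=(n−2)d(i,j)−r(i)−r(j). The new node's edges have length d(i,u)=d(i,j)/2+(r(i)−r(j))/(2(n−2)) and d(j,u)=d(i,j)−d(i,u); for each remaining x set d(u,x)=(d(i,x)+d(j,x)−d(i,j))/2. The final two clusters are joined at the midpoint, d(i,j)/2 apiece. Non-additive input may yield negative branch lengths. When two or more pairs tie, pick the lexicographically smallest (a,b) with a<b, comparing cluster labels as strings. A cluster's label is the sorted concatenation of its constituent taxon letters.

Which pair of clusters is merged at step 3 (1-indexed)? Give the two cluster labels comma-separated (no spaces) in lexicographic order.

1. join B+X (d=4, Q=-127) ⇒ BX; edges |B|=-25/8, |X|=57/8
  updated: d(BX,J)=24, d(BX,O)=9/2, d(BX,S)=19, d(BX,U)=12
2. join BX+U (d=12, Q=-185/2) ⇒ BUX; edges |BX|=53/12, |U|=91/12
  updated: d(BUX,J)=23/2, d(BUX,O)=25/4, d(BUX,S)=33/2
3. join BUX+J (d=23/2, Q=-171/4) ⇒ BJUX; edges |BUX|=103/16, |J|=81/16
  updated: d(BJUX,O)=15/8, d(BJUX,S)=8
4. join BJUX+O (d=15/8, Q=-119/8) ⇒ BJOUX; edges |BJUX|=39/16, |O|=-9/16
  updated: d(BJOUX,S)=89/16
5. join BJOUX+S (d=89/16) ⇒ BJOSUX; edges |BJOUX|=89/32, |S|=89/32
final tree: (((((B:-25/8,X:57/8):53/12,U:91/12):103/16,J:81/16):39/16,O:-9/16):89/32,S:89/32)
total length: 559/16

BUX,J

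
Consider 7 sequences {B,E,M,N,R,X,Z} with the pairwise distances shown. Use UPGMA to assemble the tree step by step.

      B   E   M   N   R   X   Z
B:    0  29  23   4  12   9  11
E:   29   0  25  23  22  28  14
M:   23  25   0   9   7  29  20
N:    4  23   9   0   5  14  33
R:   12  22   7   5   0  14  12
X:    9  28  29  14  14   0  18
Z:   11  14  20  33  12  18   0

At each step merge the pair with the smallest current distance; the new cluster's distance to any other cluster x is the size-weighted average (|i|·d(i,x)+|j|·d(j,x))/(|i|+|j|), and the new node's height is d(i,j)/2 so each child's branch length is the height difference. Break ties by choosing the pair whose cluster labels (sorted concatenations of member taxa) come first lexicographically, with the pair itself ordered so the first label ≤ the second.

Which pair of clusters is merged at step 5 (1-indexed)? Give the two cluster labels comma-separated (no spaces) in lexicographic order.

BNX,MR

1. join B+N (d=4) ⇒ BN; edges |B|=2, |N|=2
  updated: d(BN,E)=26, d(BN,M)=16, d(BN,R)=17/2, d(BN,X)=23/2, d(BN,Z)=22
2. join M+R (d=7) ⇒ MR; edges |M|=7/2, |R|=7/2
  updated: d(BN,MR)=49/4, d(E,MR)=47/2, d(MR,X)=43/2, d(MR,Z)=16
3. join BN+X (d=23/2) ⇒ BNX; edges |BN|=15/4, |X|=23/4
  updated: d(BNX,E)=80/3, d(BNX,MR)=46/3, d(BNX,Z)=62/3
4. join E+Z (d=14) ⇒ EZ; edges |E|=7, |Z|=7
  updated: d(BNX,EZ)=71/3, d(EZ,MR)=79/4
5. join BNX+MR (d=46/3) ⇒ BMNRX; edges |BNX|=23/12, |MR|=25/6
  updated: d(BMNRX,EZ)=221/10
6. join BMNRX+EZ (d=221/10) ⇒ BEMNRXZ; edges |BMNRX|=203/60, |EZ|=81/20
final tree: ((((B:2,N:2):15/4,X:23/4):23/12,(M:7/2,R:7/2):25/6):203/60,(E:7,Z:7):81/20)
total length: 2881/60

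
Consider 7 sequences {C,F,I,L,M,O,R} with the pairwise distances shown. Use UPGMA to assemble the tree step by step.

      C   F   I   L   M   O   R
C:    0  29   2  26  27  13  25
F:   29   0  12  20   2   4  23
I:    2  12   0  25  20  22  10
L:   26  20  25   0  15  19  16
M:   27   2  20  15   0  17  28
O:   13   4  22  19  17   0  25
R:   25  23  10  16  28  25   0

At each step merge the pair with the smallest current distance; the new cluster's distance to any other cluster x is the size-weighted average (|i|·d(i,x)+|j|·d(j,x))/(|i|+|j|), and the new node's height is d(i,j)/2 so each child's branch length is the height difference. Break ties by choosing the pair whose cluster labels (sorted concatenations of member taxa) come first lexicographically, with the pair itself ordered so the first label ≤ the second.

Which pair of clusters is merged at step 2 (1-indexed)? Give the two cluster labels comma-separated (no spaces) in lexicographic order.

F,M

1. join C+I (d=2) ⇒ CI; edges |C|=1, |I|=1
  updated: d(CI,F)=41/2, d(CI,L)=51/2, d(CI,M)=47/2, d(CI,O)=35/2, d(CI,R)=35/2
2. join F+M (d=2) ⇒ FM; edges |F|=1, |M|=1
  updated: d(CI,FM)=22, d(FM,L)=35/2, d(FM,O)=21/2, d(FM,R)=51/2
3. join FM+O (d=21/2) ⇒ FMO; edges |FM|=17/4, |O|=21/4
  updated: d(CI,FMO)=41/2, d(FMO,L)=18, d(FMO,R)=76/3
4. join L+R (d=16) ⇒ LR; edges |L|=8, |R|=8
  updated: d(CI,LR)=43/2, d(FMO,LR)=65/3
5. join CI+FMO (d=41/2) ⇒ CFIMO; edges |CI|=37/4, |FMO|=5
  updated: d(CFIMO,LR)=108/5
6. join CFIMO+LR (d=108/5) ⇒ CFILMOR; edges |CFIMO|=11/20, |LR|=14/5
final tree: (((C:1,I:1):37/4,((F:1,M:1):17/4,O:21/4):5):11/20,(L:8,R:8):14/5)
total length: 471/10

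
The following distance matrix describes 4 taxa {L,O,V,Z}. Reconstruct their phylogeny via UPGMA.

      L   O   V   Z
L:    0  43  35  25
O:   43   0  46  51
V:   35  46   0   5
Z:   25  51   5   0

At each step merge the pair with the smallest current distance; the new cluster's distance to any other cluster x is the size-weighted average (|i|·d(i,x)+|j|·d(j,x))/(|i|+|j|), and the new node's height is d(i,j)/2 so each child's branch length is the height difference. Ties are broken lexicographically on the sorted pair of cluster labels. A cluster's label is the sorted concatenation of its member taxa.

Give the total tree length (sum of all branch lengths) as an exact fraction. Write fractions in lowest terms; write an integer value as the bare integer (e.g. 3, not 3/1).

385/6

1. join V+Z (d=5) ⇒ VZ; edges |V|=5/2, |Z|=5/2
  updated: d(L,VZ)=30, d(O,VZ)=97/2
2. join L+VZ (d=30) ⇒ LVZ; edges |L|=15, |VZ|=25/2
  updated: d(LVZ,O)=140/3
3. join LVZ+O (d=140/3) ⇒ LOVZ; edges |LVZ|=25/3, |O|=70/3
final tree: ((L:15,(V:5/2,Z:5/2):25/2):25/3,O:70/3)
total length: 385/6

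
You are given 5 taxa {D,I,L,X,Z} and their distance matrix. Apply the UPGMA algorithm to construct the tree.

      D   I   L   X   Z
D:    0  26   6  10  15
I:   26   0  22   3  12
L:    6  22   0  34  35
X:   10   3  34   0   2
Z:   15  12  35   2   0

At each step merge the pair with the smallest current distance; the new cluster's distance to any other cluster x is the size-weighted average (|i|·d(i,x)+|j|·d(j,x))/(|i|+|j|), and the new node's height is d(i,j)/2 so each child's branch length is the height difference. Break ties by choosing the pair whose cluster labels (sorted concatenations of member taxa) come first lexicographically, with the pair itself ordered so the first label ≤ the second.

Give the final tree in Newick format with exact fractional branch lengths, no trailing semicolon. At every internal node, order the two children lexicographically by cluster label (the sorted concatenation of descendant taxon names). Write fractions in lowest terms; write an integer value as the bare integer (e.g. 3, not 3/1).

step 1: merge (X,Z) at d=2; branch lengths X→1, Z→1; new cluster XZ
  updated: d(D,XZ)=25/2, d(I,XZ)=15/2, d(L,XZ)=69/2
step 2: merge (D,L) at d=6; branch lengths D→3, L→3; new cluster DL
  updated: d(DL,I)=24, d(DL,XZ)=47/2
step 3: merge (I,XZ) at d=15/2; branch lengths I→15/4, XZ→11/4; new cluster IXZ
  updated: d(DL,IXZ)=71/3
step 4: merge (DL,IXZ) at d=71/3; branch lengths DL→53/6, IXZ→97/12; new cluster DILXZ
final tree: ((D:3,L:3):53/6,(I:15/4,(X:1,Z:1):11/4):97/12)
total length: 377/12

((D:3,L:3):53/6,(I:15/4,(X:1,Z:1):11/4):97/12)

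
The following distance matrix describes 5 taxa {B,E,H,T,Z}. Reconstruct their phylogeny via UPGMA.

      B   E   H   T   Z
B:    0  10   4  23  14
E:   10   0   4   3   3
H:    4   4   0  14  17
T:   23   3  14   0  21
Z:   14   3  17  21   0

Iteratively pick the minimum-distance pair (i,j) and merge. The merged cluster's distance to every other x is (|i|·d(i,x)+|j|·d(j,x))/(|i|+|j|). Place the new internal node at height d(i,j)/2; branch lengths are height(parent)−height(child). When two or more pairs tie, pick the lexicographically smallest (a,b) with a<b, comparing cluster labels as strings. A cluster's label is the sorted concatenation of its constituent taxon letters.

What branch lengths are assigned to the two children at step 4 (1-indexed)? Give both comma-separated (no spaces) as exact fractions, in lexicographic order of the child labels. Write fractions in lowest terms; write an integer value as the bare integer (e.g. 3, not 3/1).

iteration 1: select E,T (d=3); attach at lengths (3/2, 3/2); label the merged cluster ET
  updated: d(B,ET)=33/2, d(ET,H)=9, d(ET,Z)=12
iteration 2: select B,H (d=4); attach at lengths (2, 2); label the merged cluster BH
  updated: d(BH,ET)=51/4, d(BH,Z)=31/2
iteration 3: select ET,Z (d=12); attach at lengths (9/2, 6); label the merged cluster ETZ
  updated: d(BH,ETZ)=41/3
iteration 4: select BH,ETZ (d=41/3); attach at lengths (29/6, 5/6); label the merged cluster BEHTZ
final tree: ((B:2,H:2):29/6,((E:3/2,T:3/2):9/2,Z:6):5/6)
total length: 139/6

29/6,5/6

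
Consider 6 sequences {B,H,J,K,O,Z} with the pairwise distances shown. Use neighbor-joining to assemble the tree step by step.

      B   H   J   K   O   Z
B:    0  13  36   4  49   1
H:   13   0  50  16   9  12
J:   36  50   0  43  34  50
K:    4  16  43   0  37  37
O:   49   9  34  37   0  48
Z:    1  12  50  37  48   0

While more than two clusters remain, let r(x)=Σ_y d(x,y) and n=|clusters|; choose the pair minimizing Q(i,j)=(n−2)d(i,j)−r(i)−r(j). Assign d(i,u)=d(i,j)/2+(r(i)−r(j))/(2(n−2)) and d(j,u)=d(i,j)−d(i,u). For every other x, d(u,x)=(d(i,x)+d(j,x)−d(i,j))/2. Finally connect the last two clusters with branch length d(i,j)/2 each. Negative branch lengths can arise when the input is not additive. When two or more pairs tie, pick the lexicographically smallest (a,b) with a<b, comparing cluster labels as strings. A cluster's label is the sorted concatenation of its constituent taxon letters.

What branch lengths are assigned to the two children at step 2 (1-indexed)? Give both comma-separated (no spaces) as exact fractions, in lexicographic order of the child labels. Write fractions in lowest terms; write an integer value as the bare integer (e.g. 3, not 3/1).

iteration 1: select J,O (d=34, Q=-254); attach at lengths (43/2, 25/2); label the merged cluster JO
  updated: d(B,JO)=51/2, d(H,JO)=25/2, d(JO,K)=23, d(JO,Z)=32
iteration 2: select B,Z (d=1, Q=-245/2); attach at lengths (-71/12, 83/12); label the merged cluster BZ
  updated: d(BZ,H)=12, d(BZ,JO)=113/4, d(BZ,K)=20
iteration 3: select BZ,K (d=20, Q=-317/4); attach at lengths (165/16, 155/16); label the merged cluster BKZ
  updated: d(BKZ,H)=4, d(BKZ,JO)=125/8
iteration 4: select BKZ,H (d=4, Q=-257/8); attach at lengths (57/16, 7/16); label the merged cluster BHKZ
  updated: d(BHKZ,JO)=193/16
iteration 5: select BHKZ,JO (d=193/16); attach at lengths (193/32, 193/32); label the merged cluster BHJKOZ
final tree: ((((B:-71/12,Z:83/12):165/16,K:155/16):57/16,H:7/16):193/32,(J:43/2,O:25/2):193/32)
total length: 1137/16

-71/12,83/12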